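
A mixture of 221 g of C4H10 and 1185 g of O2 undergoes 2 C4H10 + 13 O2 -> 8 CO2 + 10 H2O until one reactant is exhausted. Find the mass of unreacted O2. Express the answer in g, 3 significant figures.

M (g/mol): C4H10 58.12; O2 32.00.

394 g

n(C4H10) = 221.0 / 58.12 = 3.802 mol
n(O2) = 1185 / 32.00 = 37.03 mol
n/ν for C4H10 = 3.802/2 = 1.901
n/ν for O2 = 37.03/13 = 2.848
Smallest n/ν is C4H10 → limiting reagent.
O2 consumed = (13/2) × 3.802 = 24.71 mol
O2 remaining = 37.03 − 24.71 = 12.32 mol
mass = 12.32 × 32.00 = 394.2 g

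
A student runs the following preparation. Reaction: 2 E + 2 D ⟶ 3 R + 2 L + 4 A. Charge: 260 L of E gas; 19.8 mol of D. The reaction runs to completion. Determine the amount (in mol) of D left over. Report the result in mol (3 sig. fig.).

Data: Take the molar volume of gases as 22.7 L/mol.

8.35 mol

n(E) = 260.0 / 22.7 = 11.45 mol
n(D) = 19.80 mol
n/ν → E: 5.725, D: 9.900; E is limiting.
D consumed = (2/2) × 11.45 = 11.45 mol
D remaining = 19.80 − 11.45 = 8.350 mol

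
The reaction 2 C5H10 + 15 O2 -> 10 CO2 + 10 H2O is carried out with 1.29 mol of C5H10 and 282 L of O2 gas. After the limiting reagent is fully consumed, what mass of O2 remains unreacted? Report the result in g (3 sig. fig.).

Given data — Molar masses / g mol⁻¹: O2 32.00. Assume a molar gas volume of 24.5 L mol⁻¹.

n(C5H10) = 1.290 mol
n(O2) = 282.0 / 24.5 = 11.51 mol
n/ν for C5H10 = 1.290/2 = 0.6450
n/ν for O2 = 11.51/15 = 0.7673
Smallest n/ν is C5H10 → limiting reagent.
O2 consumed = (15/2) × 1.290 = 9.675 mol
O2 remaining = 11.51 − 9.675 = 1.835 mol
mass = 1.835 × 32.00 = 58.72 g

58.7 g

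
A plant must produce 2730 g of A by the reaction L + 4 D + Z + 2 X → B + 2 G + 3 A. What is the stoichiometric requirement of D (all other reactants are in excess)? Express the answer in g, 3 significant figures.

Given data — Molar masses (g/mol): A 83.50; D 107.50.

4690 g

n(A) = 2730 / 83.50 = 32.69 mol
n(D) = (4/3) × 32.69 = 43.59 mol
mass = 43.59 × 107.50 = 4686 g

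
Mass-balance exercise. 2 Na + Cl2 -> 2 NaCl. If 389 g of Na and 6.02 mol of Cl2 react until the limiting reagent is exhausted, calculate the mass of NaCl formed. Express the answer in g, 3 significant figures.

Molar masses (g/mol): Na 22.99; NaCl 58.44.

n(Na) = 389.0 / 22.99 = 16.92 mol
n(Cl2) = 6.020 mol
n/ν for Na = 16.92/2 = 8.460
n/ν for Cl2 = 6.020/1 = 6.020
Smallest n/ν is Cl2 → limiting reagent.
n(NaCl) = (2/1) × 6.020 = 12.04 mol
mass = 12.04 × 58.44 = 703.6 g

704 g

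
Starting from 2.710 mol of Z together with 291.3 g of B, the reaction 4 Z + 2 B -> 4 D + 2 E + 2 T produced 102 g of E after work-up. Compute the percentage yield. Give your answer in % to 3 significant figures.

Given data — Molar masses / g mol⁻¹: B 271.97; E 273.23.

n(Z) = 2.710 mol
n(B) = 291.3 / 271.97 = 1.071 mol
n/ν for Z = 2.710/4 = 0.6775
n/ν for B = 1.071/2 = 0.5355
Smallest n/ν is B → limiting reagent.
theoretical n(E) = (2/2) × 1.071 = 1.071 mol → 292.6 g
% yield = 102 / 292.6 × 100 = 34.86 %

34.9 %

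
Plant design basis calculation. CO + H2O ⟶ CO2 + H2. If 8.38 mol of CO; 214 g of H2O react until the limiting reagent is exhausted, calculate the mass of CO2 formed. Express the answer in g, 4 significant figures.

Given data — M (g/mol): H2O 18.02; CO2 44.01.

n(CO) = 8.380 mol
n(H2O) = 214.0 / 18.02 = 11.88 mol
n/ν for CO = 8.380/1 = 8.380
n/ν for H2O = 11.88/1 = 11.88
Smallest n/ν is CO → limiting reagent.
n(CO2) = (1/1) × 8.380 = 8.380 mol
mass = 8.380 × 44.01 = 368.8 g

368.8 g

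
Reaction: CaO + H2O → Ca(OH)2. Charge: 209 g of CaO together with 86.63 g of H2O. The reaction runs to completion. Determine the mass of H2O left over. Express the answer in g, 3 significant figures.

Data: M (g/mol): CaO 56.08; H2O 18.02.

19.5 g

n(CaO) = 209.0 / 56.08 = 3.727 mol
n(H2O) = 86.63 / 18.02 = 4.807 mol
n/ν → CaO: 3.727, H2O: 4.807; CaO is limiting.
H2O consumed = (1/1) × 3.727 = 3.727 mol
H2O remaining = 4.807 − 3.727 = 1.080 mol
mass = 1.080 × 18.02 = 19.46 g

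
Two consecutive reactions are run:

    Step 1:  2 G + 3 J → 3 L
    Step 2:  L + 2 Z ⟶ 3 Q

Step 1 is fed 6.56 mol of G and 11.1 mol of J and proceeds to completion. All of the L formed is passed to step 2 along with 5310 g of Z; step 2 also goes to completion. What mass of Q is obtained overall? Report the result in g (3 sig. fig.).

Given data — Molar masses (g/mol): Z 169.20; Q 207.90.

6140 g

Step 1:
n(G) = 6.560 mol
n(J) = 11.10 mol
n/ν for G = 6.560/2 = 3.280
n/ν for J = 11.10/3 = 3.700
Smallest n/ν is G → limiting reagent.
n(L) produced = (3/2) × 6.560 = 9.840 mol
Step 2:
n(L) available = 9.840 mol
n(Z) = 5310 / 169.20 = 31.38 mol
n/ν for L = 9.840/1 = 9.840
n/ν for Z = 31.38/2 = 15.69
Smallest n/ν is L → limiting reagent.
n(Q) = (3/1) × 9.840 = 29.52 mol
mass = 29.52 × 207.90 = 6137 g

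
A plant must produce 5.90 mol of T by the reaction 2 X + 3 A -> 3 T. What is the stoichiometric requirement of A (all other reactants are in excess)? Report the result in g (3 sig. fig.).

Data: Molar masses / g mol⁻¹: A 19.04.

112 g

n(T) = 5.900 mol
n(A) = (3/3) × 5.900 = 5.900 mol
mass = 5.900 × 19.04 = 112.3 g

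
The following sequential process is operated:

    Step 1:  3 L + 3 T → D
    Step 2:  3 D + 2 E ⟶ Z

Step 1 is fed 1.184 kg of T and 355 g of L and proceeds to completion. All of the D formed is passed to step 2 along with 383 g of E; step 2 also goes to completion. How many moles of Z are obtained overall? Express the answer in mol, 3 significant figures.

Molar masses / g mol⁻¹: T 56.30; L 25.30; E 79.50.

1.56 mol

Step 1:
n(T) = 1.184×1000 / 56.30 = 21.03 mol
n(L) = 355.0 / 25.30 = 14.03 mol
n/ν for T = 21.03/3 = 7.010
n/ν for L = 14.03/3 = 4.677
Smallest n/ν is L → limiting reagent.
n(D) produced = (1/3) × 14.03 = 4.677 mol
Step 2:
n(D) available = 4.677 mol
n(E) = 383.0 / 79.50 = 4.818 mol
n/ν for D = 4.677/3 = 1.559
n/ν for E = 4.818/2 = 2.409
Smallest n/ν is D → limiting reagent.
n(Z) = (1/3) × 4.677 = 1.559 mol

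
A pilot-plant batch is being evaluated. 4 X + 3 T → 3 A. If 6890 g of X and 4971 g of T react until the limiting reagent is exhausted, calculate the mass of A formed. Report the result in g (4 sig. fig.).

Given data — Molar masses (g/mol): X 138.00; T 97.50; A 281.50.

10540 g

n(X) = 6890 / 138.00 = 49.93 mol
n(T) = 4971 / 97.50 = 50.98 mol
n/ν for X = 49.93/4 = 12.48
n/ν for T = 50.98/3 = 16.99
Smallest n/ν is X → limiting reagent.
n(A) = (3/4) × 49.93 = 37.45 mol
mass = 37.45 × 281.50 = 10540 g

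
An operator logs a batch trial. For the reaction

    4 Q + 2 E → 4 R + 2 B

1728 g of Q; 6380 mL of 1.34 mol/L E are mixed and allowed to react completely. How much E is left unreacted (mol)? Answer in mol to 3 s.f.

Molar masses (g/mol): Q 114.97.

n(Q) = 1728 / 114.97 = 15.03 mol
n(E) = 1.34 × 6380/1000 = 8.549 mol
n/ν for Q = 15.03/4 = 3.758
n/ν for E = 8.549/2 = 4.275
Smallest n/ν is Q → limiting reagent.
E consumed = (2/4) × 15.03 = 7.515 mol
E remaining = 8.549 − 7.515 = 1.034 mol

1.03 mol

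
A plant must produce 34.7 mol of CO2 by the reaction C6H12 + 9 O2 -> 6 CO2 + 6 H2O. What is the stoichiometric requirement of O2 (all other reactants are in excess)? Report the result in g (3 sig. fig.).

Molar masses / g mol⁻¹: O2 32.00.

n(CO2) = 34.70 mol
n(O2) = (9/6) × 34.70 = 52.05 mol
mass = 52.05 × 32.00 = 1666 g

1670 g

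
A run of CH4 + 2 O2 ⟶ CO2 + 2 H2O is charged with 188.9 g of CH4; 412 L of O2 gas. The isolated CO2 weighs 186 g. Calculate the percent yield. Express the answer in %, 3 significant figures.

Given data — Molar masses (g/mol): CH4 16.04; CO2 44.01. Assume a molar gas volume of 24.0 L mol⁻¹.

n(CH4) = 188.9 / 16.04 = 11.78 mol
n(O2) = 412.0 / 24.0 = 17.17 mol
n/ν for CH4 = 11.78/1 = 11.78
n/ν for O2 = 17.17/2 = 8.585
Smallest n/ν is O2 → limiting reagent.
theoretical n(CO2) = (1/2) × 17.17 = 8.585 mol → 377.8 g
% yield = 186 / 377.8 × 100 = 49.23 %

49.2 %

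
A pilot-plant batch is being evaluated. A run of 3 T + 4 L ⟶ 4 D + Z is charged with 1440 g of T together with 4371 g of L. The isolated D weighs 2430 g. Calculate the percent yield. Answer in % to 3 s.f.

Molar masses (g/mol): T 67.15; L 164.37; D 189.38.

n(T) = 1440 / 67.15 = 21.44 mol
n(L) = 4371 / 164.37 = 26.59 mol
n/ν for T = 21.44/3 = 7.147
n/ν for L = 26.59/4 = 6.648
Smallest n/ν is L → limiting reagent.
theoretical n(D) = (4/4) × 26.59 = 26.59 mol → 5036 g
% yield = 2430 / 5036 × 100 = 48.25 %

48.3 %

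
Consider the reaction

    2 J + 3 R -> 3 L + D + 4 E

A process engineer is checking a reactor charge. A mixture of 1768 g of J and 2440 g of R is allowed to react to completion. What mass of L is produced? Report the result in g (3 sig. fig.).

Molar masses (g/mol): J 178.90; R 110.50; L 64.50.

n(J) = 1768 / 178.90 = 9.883 mol
n(R) = 2440 / 110.50 = 22.08 mol
n/ν → J: 4.942, R: 7.360; J is limiting.
n(L) = (3/2) × 9.883 = 14.82 mol
mass = 14.82 × 64.50 = 955.9 g

956 g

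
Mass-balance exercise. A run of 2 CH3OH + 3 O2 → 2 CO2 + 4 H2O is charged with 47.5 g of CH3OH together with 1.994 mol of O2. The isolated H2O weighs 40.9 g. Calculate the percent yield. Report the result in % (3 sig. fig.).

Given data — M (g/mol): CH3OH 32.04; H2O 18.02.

85.4 %

n(CH3OH) = 47.50 / 32.04 = 1.483 mol
n(O2) = 1.994 mol
n/ν for CH3OH = 1.483/2 = 0.7415
n/ν for O2 = 1.994/3 = 0.6647
Smallest n/ν is O2 → limiting reagent.
theoretical n(H2O) = (4/3) × 1.994 = 2.659 mol → 47.92 g
% yield = 40.9 / 47.92 × 100 = 85.35 %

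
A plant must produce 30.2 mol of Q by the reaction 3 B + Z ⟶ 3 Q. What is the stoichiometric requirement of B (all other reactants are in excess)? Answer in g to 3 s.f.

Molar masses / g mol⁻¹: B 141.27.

n(Q) = 30.20 mol
n(B) = (3/3) × 30.20 = 30.20 mol
mass = 30.20 × 141.27 = 4266 g

4270 g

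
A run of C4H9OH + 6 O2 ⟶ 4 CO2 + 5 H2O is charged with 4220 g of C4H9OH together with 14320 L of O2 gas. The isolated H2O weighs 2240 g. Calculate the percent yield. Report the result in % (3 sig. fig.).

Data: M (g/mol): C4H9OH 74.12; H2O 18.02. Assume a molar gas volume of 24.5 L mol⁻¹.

43.7 %

n(C4H9OH) = 4220 / 74.12 = 56.93 mol
n(O2) = 14320 / 24.5 = 584.5 mol
n/ν for C4H9OH = 56.93/1 = 56.93
n/ν for O2 = 584.5/6 = 97.42
Smallest n/ν is C4H9OH → limiting reagent.
theoretical n(H2O) = (5/1) × 56.93 = 284.7 mol → 5130 g
% yield = 2240 / 5130 × 100 = 43.66 %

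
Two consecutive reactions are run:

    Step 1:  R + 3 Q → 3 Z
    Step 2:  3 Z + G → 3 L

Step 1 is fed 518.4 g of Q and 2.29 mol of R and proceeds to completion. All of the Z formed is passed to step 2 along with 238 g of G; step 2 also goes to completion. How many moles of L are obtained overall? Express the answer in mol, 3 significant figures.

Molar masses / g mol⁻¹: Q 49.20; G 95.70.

6.87 mol

Step 1:
n(Q) = 518.4 / 49.20 = 10.54 mol
n(R) = 2.290 mol
n/ν for Q = 10.54/3 = 3.513
n/ν for R = 2.290/1 = 2.290
Smallest n/ν is R → limiting reagent.
n(Z) produced = (3/1) × 2.290 = 6.870 mol
Step 2:
n(Z) available = 6.870 mol
n(G) = 238.0 / 95.70 = 2.487 mol
n/ν for Z = 6.870/3 = 2.290
n/ν for G = 2.487/1 = 2.487
Smallest n/ν is Z → limiting reagent.
n(L) = (3/3) × 6.870 = 6.870 mol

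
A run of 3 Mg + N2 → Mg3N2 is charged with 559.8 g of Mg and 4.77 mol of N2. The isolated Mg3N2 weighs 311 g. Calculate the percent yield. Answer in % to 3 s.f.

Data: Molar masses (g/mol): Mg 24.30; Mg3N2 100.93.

64.6 %

n(Mg) = 559.8 / 24.30 = 23.04 mol
n(N2) = 4.770 mol
n/ν → Mg: 7.680, N2: 4.770; N2 is limiting.
theoretical n(Mg3N2) = (1/1) × 4.770 = 4.770 mol → 481.4 g
% yield = 311 / 481.4 × 100 = 64.60 %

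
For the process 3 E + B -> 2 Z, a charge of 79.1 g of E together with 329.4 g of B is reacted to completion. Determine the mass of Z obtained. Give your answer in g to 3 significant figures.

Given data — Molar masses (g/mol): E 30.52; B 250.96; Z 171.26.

296 g

n(E) = 79.10 / 30.52 = 2.592 mol
n(B) = 329.4 / 250.96 = 1.313 mol
n/ν for E = 2.592/3 = 0.8640
n/ν for B = 1.313/1 = 1.313
Smallest n/ν is E → limiting reagent.
n(Z) = (2/3) × 2.592 = 1.728 mol
mass = 1.728 × 171.26 = 295.9 g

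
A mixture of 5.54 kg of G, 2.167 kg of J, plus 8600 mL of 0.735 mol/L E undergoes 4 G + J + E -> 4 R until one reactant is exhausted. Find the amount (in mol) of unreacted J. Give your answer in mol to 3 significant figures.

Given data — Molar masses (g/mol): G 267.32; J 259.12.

3.18 mol

n(G) = 5.540×1000 / 267.32 = 20.72 mol
n(J) = 2.167×1000 / 259.12 = 8.363 mol
n(E) = 0.735 × 8600/1000 = 6.321 mol
n/ν → G: 5.180, J: 8.363, E: 6.321; G is limiting.
J consumed = (1/4) × 20.72 = 5.180 mol
J remaining = 8.363 − 5.180 = 3.183 mol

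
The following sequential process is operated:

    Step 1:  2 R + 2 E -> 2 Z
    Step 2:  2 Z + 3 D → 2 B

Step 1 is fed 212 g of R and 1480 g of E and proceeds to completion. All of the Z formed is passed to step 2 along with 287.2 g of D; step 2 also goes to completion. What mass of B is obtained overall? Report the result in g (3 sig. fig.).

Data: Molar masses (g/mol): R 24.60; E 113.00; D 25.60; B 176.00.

Step 1:
n(R) = 212.0 / 24.60 = 8.618 mol
n(E) = 1480 / 113.00 = 13.10 mol
n/ν for R = 8.618/2 = 4.309
n/ν for E = 13.10/2 = 6.550
Smallest n/ν is R → limiting reagent.
n(Z) produced = (2/2) × 8.618 = 8.618 mol
Step 2:
n(Z) available = 8.618 mol
n(D) = 287.2 / 25.60 = 11.22 mol
n/ν for Z = 8.618/2 = 4.309
n/ν for D = 11.22/3 = 3.740
Smallest n/ν is D → limiting reagent.
n(B) = (2/3) × 11.22 = 7.480 mol
mass = 7.480 × 176.00 = 1316 g

1320 g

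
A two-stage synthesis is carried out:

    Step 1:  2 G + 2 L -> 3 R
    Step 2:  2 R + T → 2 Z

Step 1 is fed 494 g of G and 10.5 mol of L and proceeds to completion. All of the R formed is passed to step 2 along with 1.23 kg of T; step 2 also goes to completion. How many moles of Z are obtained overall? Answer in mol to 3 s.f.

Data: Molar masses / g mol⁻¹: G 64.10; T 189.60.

Step 1:
n(G) = 494.0 / 64.10 = 7.707 mol
n(L) = 10.50 mol
n/ν for G = 7.707/2 = 3.854
n/ν for L = 10.50/2 = 5.250
Smallest n/ν is G → limiting reagent.
n(R) produced = (3/2) × 7.707 = 11.56 mol
Step 2:
n(R) available = 11.56 mol
n(T) = 1.230×1000 / 189.60 = 6.487 mol
n/ν for R = 11.56/2 = 5.780
n/ν for T = 6.487/1 = 6.487
Smallest n/ν is R → limiting reagent.
n(Z) = (2/2) × 11.56 = 11.56 mol

11.6 mol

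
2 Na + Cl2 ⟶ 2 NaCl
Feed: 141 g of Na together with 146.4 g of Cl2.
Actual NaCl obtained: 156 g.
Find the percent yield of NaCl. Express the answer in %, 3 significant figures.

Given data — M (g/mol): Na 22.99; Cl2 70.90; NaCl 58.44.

n(Na) = 141.0 / 22.99 = 6.133 mol
n(Cl2) = 146.4 / 70.90 = 2.065 mol
n/ν → Na: 3.067, Cl2: 2.065; Cl2 is limiting.
theoretical n(NaCl) = (2/1) × 2.065 = 4.130 mol → 241.4 g
% yield = 156 / 241.4 × 100 = 64.62 %

64.6 %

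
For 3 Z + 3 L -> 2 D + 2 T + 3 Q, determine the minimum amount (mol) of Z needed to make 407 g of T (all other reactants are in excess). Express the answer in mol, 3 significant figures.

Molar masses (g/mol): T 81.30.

n(T) = 407 / 81.30 = 5.006 mol
n(Z) = (3/2) × 5.006 = 7.509 mol

7.51 mol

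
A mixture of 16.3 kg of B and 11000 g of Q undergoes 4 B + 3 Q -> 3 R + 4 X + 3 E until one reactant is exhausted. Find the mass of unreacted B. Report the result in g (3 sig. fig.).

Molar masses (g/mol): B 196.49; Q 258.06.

n(B) = 16.30×1000 / 196.49 = 82.96 mol
n(Q) = 11000 / 258.06 = 42.63 mol
n/ν → B: 20.74, Q: 14.21; Q is limiting.
B consumed = (4/3) × 42.63 = 56.84 mol
B remaining = 82.96 − 56.84 = 26.12 mol
mass = 26.12 × 196.49 = 5132 g

5130 g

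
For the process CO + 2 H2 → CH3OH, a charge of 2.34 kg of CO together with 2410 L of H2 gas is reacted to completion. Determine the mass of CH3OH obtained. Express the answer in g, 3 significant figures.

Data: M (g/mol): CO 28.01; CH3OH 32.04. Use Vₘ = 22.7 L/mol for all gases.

n(CO) = 2.340×1000 / 28.01 = 83.54 mol
n(H2) = 2410 / 22.7 = 106.2 mol
n/ν → CO: 83.54, H2: 53.10; H2 is limiting.
n(CH3OH) = (1/2) × 106.2 = 53.10 mol
mass = 53.10 × 32.04 = 1701 g

1700 g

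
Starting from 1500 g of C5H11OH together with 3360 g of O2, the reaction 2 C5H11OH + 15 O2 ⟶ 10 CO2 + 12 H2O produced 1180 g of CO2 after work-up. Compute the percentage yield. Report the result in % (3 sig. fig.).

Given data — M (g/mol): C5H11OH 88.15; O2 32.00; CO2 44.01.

n(C5H11OH) = 1500 / 88.15 = 17.02 mol
n(O2) = 3360 / 32.00 = 105.0 mol
n/ν for C5H11OH = 17.02/2 = 8.510
n/ν for O2 = 105.0/15 = 7.000
Smallest n/ν is O2 → limiting reagent.
theoretical n(CO2) = (10/15) × 105.0 = 70.00 mol → 3081 g
% yield = 1180 / 3081 × 100 = 38.30 %

38.3 %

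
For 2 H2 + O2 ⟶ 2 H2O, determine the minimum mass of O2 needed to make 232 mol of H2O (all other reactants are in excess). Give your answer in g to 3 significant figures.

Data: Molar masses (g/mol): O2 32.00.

n(H2O) = 232.0 mol
n(O2) = (1/2) × 232.0 = 116.0 mol
mass = 116.0 × 32.00 = 3712 g

3710 g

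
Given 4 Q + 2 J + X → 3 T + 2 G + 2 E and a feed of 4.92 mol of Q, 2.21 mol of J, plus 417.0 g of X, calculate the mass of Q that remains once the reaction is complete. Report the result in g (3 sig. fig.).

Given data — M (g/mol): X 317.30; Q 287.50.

n(Q) = 4.920 mol
n(J) = 2.210 mol
n(X) = 417.0 / 317.30 = 1.314 mol
n/ν for Q = 4.920/4 = 1.230
n/ν for J = 2.210/2 = 1.105
n/ν for X = 1.314/1 = 1.314
Smallest n/ν is J → limiting reagent.
Q consumed = (4/2) × 2.210 = 4.420 mol
Q remaining = 4.920 − 4.420 = 0.5000 mol
mass = 0.5000 × 287.50 = 143.8 g

144 g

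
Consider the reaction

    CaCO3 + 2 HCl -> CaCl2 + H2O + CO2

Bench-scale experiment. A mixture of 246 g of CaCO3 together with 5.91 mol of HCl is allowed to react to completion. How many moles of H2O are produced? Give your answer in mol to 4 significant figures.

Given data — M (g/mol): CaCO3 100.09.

2.458 mol

n(CaCO3) = 246.0 / 100.09 = 2.458 mol
n(HCl) = 5.910 mol
n/ν → CaCO3: 2.458, HCl: 2.955; CaCO3 is limiting.
n(H2O) = (1/1) × 2.458 = 2.458 mol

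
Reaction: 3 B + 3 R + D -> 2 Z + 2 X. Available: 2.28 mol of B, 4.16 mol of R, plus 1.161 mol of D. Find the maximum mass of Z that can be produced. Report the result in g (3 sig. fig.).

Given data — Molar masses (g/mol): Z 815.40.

1240 g

n(B) = 2.280 mol
n(R) = 4.160 mol
n(D) = 1.161 mol
n/ν for B = 2.280/3 = 0.7600
n/ν for R = 4.160/3 = 1.387
n/ν for D = 1.161/1 = 1.161
Smallest n/ν is B → limiting reagent.
n(Z) = (2/3) × 2.280 = 1.520 mol
mass = 1.520 × 815.40 = 1239 g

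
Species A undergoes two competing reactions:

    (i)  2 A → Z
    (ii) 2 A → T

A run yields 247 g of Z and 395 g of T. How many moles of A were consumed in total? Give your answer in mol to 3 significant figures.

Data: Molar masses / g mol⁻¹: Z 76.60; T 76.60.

n(Z) = 247 / 76.60 = 3.225 mol
n(T) = 395 / 76.60 = 5.157 mol
n(A) via (i) = (2/1)×3.225 = 6.450 mol
n(A) via (ii) = (2/1)×5.157 = 10.31 mol
total n(A) = 6.450 + 10.31 = 16.76 mol

16.8 mol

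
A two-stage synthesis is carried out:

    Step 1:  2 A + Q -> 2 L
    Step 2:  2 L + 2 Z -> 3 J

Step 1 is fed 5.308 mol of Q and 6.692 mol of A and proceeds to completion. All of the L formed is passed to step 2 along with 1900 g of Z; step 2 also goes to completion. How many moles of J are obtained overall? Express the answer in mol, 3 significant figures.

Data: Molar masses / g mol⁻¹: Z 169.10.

Step 1:
n(Q) = 5.308 mol
n(A) = 6.692 mol
n/ν for Q = 5.308/1 = 5.308
n/ν for A = 6.692/2 = 3.346
Smallest n/ν is A → limiting reagent.
n(L) produced = (2/2) × 6.692 = 6.692 mol
Step 2:
n(L) available = 6.692 mol
n(Z) = 1900 / 169.10 = 11.24 mol
n/ν for L = 6.692/2 = 3.346
n/ν for Z = 11.24/2 = 5.620
Smallest n/ν is L → limiting reagent.
n(J) = (3/2) × 6.692 = 10.04 mol

10.0 mol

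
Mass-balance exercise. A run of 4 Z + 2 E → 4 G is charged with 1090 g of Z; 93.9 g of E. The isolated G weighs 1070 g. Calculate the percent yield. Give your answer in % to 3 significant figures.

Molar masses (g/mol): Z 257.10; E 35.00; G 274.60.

n(Z) = 1090 / 257.10 = 4.240 mol
n(E) = 93.90 / 35.00 = 2.683 mol
n/ν for Z = 4.240/4 = 1.060
n/ν for E = 2.683/2 = 1.342
Smallest n/ν is Z → limiting reagent.
theoretical n(G) = (4/4) × 4.240 = 4.240 mol → 1164 g
% yield = 1070 / 1164 × 100 = 91.92 %

91.9 %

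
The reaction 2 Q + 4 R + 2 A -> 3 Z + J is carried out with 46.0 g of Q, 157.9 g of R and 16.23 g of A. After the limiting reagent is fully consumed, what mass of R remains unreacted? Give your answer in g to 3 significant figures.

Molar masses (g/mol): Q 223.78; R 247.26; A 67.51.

n(Q) = 46.00 / 223.78 = 0.2056 mol
n(R) = 157.9 / 247.26 = 0.6386 mol
n(A) = 16.23 / 67.51 = 0.2404 mol
n/ν → Q: 0.1028, R: 0.1597, A: 0.1202; Q is limiting.
R consumed = (4/2) × 0.2056 = 0.4112 mol
R remaining = 0.6386 − 0.4112 = 0.2274 mol
mass = 0.2274 × 247.26 = 56.23 g

56.2 g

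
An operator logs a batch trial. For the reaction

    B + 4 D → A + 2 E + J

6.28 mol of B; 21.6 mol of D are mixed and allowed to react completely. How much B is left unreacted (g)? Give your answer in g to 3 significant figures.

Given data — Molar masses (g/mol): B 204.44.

180 g

n(B) = 6.280 mol
n(D) = 21.60 mol
n/ν → B: 6.280, D: 5.400; D is limiting.
B consumed = (1/4) × 21.60 = 5.400 mol
B remaining = 6.280 − 5.400 = 0.8800 mol
mass = 0.8800 × 204.44 = 179.9 g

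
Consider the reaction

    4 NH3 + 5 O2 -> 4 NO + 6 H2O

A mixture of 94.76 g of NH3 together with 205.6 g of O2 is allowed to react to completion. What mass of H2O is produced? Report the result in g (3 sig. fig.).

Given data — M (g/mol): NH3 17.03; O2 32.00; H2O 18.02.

139 g

n(NH3) = 94.76 / 17.03 = 5.564 mol
n(O2) = 205.6 / 32.00 = 6.425 mol
n/ν for NH3 = 5.564/4 = 1.391
n/ν for O2 = 6.425/5 = 1.285
Smallest n/ν is O2 → limiting reagent.
n(H2O) = (6/5) × 6.425 = 7.710 mol
mass = 7.710 × 18.02 = 138.9 g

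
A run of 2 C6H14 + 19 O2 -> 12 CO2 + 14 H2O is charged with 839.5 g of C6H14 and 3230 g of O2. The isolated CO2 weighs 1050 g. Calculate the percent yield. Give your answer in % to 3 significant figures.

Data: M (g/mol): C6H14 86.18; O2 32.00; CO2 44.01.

n(C6H14) = 839.5 / 86.18 = 9.741 mol
n(O2) = 3230 / 32.00 = 100.9 mol
n/ν → C6H14: 4.871, O2: 5.311; C6H14 is limiting.
theoretical n(CO2) = (12/2) × 9.741 = 58.45 mol → 2572 g
% yield = 1050 / 2572 × 100 = 40.82 %

40.8 %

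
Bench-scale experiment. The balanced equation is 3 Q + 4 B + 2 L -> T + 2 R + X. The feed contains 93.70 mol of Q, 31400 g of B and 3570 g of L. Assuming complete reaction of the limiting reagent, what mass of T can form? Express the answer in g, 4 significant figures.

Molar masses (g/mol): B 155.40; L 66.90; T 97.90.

2612 g

n(Q) = 93.70 mol
n(B) = 31400 / 155.40 = 202.1 mol
n(L) = 3570 / 66.90 = 53.36 mol
n/ν for Q = 93.70/3 = 31.23
n/ν for B = 202.1/4 = 50.53
n/ν for L = 53.36/2 = 26.68
Smallest n/ν is L → limiting reagent.
n(T) = (1/2) × 53.36 = 26.68 mol
mass = 26.68 × 97.90 = 2612 g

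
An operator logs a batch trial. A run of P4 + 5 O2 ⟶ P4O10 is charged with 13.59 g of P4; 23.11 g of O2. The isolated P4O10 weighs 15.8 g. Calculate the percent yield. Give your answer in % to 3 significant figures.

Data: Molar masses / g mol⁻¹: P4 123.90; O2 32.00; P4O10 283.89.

n(P4) = 13.59 / 123.90 = 0.1097 mol
n(O2) = 23.11 / 32.00 = 0.7222 mol
n/ν → P4: 0.1097, O2: 0.1444; P4 is limiting.
theoretical n(P4O10) = (1/1) × 0.1097 = 0.1097 mol → 31.14 g
% yield = 15.8 / 31.14 × 100 = 50.74 %

50.7 %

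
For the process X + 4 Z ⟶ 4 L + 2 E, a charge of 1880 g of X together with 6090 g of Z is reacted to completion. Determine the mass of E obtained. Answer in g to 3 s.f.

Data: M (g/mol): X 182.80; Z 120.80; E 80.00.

1650 g

n(X) = 1880 / 182.80 = 10.28 mol
n(Z) = 6090 / 120.80 = 50.41 mol
n/ν for X = 10.28/1 = 10.28
n/ν for Z = 50.41/4 = 12.60
Smallest n/ν is X → limiting reagent.
n(E) = (2/1) × 10.28 = 20.56 mol
mass = 20.56 × 80.00 = 1645 g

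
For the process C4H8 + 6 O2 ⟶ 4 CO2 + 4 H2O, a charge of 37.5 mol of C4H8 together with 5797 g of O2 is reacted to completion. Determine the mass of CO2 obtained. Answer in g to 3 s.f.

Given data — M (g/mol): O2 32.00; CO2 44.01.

5320 g

n(C4H8) = 37.50 mol
n(O2) = 5797 / 32.00 = 181.2 mol
n/ν for C4H8 = 37.50/1 = 37.50
n/ν for O2 = 181.2/6 = 30.20
Smallest n/ν is O2 → limiting reagent.
n(CO2) = (4/6) × 181.2 = 120.8 mol
mass = 120.8 × 44.01 = 5316 g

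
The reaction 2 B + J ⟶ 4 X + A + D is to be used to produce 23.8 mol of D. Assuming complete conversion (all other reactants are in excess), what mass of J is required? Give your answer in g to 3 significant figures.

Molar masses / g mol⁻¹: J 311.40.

n(D) = 23.80 mol
n(J) = (1/1) × 23.80 = 23.80 mol
mass = 23.80 × 311.40 = 7411 g

7410 g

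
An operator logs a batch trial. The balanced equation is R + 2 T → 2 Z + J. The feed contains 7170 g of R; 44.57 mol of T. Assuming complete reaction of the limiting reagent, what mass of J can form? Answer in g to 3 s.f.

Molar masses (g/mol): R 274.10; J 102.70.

n(R) = 7170 / 274.10 = 26.16 mol
n(T) = 44.57 mol
n/ν for R = 26.16/1 = 26.16
n/ν for T = 44.57/2 = 22.29
Smallest n/ν is T → limiting reagent.
n(J) = (1/2) × 44.57 = 22.29 mol
mass = 22.29 × 102.70 = 2289 g

2290 g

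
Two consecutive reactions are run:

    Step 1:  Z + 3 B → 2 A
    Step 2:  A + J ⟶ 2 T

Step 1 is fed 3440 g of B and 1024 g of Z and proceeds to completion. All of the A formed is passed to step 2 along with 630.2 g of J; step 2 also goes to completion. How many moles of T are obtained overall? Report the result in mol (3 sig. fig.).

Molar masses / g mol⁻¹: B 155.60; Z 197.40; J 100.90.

Step 1:
n(B) = 3440 / 155.60 = 22.11 mol
n(Z) = 1024 / 197.40 = 5.187 mol
n/ν for B = 22.11/3 = 7.370
n/ν for Z = 5.187/1 = 5.187
Smallest n/ν is Z → limiting reagent.
n(A) produced = (2/1) × 5.187 = 10.37 mol
Step 2:
n(A) available = 10.37 mol
n(J) = 630.2 / 100.90 = 6.246 mol
n/ν for A = 10.37/1 = 10.37
n/ν for J = 6.246/1 = 6.246
Smallest n/ν is J → limiting reagent.
n(T) = (2/1) × 6.246 = 12.49 mol

12.5 mol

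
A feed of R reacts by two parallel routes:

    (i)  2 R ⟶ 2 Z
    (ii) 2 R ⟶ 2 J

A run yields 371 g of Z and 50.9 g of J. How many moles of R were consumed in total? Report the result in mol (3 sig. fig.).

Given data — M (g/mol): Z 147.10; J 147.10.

2.87 mol

n(Z) = 371 / 147.10 = 2.522 mol
n(J) = 50.9 / 147.10 = 0.3460 mol
n(R) via (i) = (2/2)×2.522 = 2.522 mol
n(R) via (ii) = (2/2)×0.3460 = 0.3460 mol
total n(R) = 2.522 + 0.3460 = 2.868 mol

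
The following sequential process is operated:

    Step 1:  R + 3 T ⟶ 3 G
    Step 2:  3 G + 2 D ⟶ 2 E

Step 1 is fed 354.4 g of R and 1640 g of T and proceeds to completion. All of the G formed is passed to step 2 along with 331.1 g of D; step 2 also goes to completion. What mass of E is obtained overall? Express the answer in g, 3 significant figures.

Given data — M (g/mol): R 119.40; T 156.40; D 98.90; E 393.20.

Step 1:
n(R) = 354.4 / 119.40 = 2.968 mol
n(T) = 1640 / 156.40 = 10.49 mol
n/ν → R: 2.968, T: 3.497; R is limiting.
n(G) produced = (3/1) × 2.968 = 8.904 mol
Step 2:
n(G) available = 8.904 mol
n(D) = 331.1 / 98.90 = 3.348 mol
n/ν → G: 2.968, D: 1.674; D is limiting.
n(E) = (2/2) × 3.348 = 3.348 mol
mass = 3.348 × 393.20 = 1316 g

1320 g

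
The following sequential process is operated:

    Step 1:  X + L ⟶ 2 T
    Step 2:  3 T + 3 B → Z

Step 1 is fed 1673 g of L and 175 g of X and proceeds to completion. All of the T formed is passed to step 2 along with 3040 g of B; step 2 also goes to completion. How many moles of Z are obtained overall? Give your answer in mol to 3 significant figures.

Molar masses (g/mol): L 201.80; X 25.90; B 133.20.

4.50 mol

Step 1:
n(L) = 1673 / 201.80 = 8.290 mol
n(X) = 175.0 / 25.90 = 6.757 mol
n/ν for L = 8.290/1 = 8.290
n/ν for X = 6.757/1 = 6.757
Smallest n/ν is X → limiting reagent.
n(T) produced = (2/1) × 6.757 = 13.51 mol
Step 2:
n(T) available = 13.51 mol
n(B) = 3040 / 133.20 = 22.82 mol
n/ν for T = 13.51/3 = 4.503
n/ν for B = 22.82/3 = 7.607
Smallest n/ν is T → limiting reagent.
n(Z) = (1/3) × 13.51 = 4.503 mol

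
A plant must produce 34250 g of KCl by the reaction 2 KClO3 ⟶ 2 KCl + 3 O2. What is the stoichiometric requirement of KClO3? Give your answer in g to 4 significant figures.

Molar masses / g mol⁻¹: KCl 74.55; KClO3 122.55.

n(KCl) = 34250 / 74.55 = 459.4 mol
n(KClO3) = (2/2) × 459.4 = 459.4 mol
mass = 459.4 × 122.55 = 56300 g

56300 g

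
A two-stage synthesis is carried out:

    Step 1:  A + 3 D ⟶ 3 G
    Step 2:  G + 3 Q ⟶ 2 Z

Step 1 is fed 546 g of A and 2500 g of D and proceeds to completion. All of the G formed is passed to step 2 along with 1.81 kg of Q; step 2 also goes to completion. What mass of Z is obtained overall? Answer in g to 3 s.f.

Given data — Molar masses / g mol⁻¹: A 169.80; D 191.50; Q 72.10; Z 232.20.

Step 1:
n(A) = 546.0 / 169.80 = 3.216 mol
n(D) = 2500 / 191.50 = 13.05 mol
n/ν for A = 3.216/1 = 3.216
n/ν for D = 13.05/3 = 4.350
Smallest n/ν is A → limiting reagent.
n(G) produced = (3/1) × 3.216 = 9.648 mol
Step 2:
n(G) available = 9.648 mol
n(Q) = 1.810×1000 / 72.10 = 25.10 mol
n/ν for G = 9.648/1 = 9.648
n/ν for Q = 25.10/3 = 8.367
Smallest n/ν is Q → limiting reagent.
n(Z) = (2/3) × 25.10 = 16.73 mol
mass = 16.73 × 232.20 = 3885 g

3890 g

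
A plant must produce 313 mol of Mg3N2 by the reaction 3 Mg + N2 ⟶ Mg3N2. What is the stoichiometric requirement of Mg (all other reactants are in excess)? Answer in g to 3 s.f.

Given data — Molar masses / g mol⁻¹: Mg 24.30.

n(Mg3N2) = 313.0 mol
n(Mg) = (3/1) × 313.0 = 939.0 mol
mass = 939.0 × 24.30 = 22820 g

22800 g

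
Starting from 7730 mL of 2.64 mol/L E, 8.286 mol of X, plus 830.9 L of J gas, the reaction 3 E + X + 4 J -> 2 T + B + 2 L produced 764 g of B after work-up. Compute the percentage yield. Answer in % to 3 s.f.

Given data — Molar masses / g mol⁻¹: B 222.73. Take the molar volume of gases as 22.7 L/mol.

50.4 %

n(E) = 2.64 × 7730/1000 = 20.41 mol
n(X) = 8.286 mol
n(J) = 830.9 / 22.7 = 36.60 mol
n/ν → E: 6.803, X: 8.286, J: 9.150; E is limiting.
theoretical n(B) = (1/3) × 20.41 = 6.803 mol → 1515 g
% yield = 764 / 1515 × 100 = 50.43 %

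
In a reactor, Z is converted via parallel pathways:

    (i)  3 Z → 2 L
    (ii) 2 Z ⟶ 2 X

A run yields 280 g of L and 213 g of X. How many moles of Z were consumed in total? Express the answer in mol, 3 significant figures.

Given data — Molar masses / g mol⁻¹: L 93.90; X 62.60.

7.88 mol

n(L) = 280 / 93.90 = 2.982 mol
n(X) = 213 / 62.60 = 3.403 mol
n(Z) via (i) = (3/2)×2.982 = 4.473 mol
n(Z) via (ii) = (2/2)×3.403 = 3.403 mol
total n(Z) = 4.473 + 3.403 = 7.876 mol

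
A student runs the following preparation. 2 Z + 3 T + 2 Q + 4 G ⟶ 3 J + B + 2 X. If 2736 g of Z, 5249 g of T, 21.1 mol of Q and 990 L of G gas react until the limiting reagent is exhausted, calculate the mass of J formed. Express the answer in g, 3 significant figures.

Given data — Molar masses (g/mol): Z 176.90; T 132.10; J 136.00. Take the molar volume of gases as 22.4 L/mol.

3160 g

n(Z) = 2736 / 176.90 = 15.47 mol
n(T) = 5249 / 132.10 = 39.74 mol
n(Q) = 21.10 mol
n(G) = 990.0 / 22.4 = 44.20 mol
n/ν for Z = 15.47/2 = 7.735
n/ν for T = 39.74/3 = 13.25
n/ν for Q = 21.10/2 = 10.55
n/ν for G = 44.20/4 = 11.05
Smallest n/ν is Z → limiting reagent.
n(J) = (3/2) × 15.47 = 23.21 mol
mass = 23.21 × 136.00 = 3157 g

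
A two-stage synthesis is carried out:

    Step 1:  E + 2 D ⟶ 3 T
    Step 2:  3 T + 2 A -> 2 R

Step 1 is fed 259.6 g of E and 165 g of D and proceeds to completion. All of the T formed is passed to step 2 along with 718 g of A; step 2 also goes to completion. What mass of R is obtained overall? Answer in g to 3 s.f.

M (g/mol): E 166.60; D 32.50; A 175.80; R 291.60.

Step 1:
n(E) = 259.6 / 166.60 = 1.558 mol
n(D) = 165.0 / 32.50 = 5.077 mol
n/ν → E: 1.558, D: 2.539; E is limiting.
n(T) produced = (3/1) × 1.558 = 4.674 mol
Step 2:
n(T) available = 4.674 mol
n(A) = 718.0 / 175.80 = 4.084 mol
n/ν → T: 1.558, A: 2.042; T is limiting.
n(R) = (2/3) × 4.674 = 3.116 mol
mass = 3.116 × 291.60 = 908.6 g

909 g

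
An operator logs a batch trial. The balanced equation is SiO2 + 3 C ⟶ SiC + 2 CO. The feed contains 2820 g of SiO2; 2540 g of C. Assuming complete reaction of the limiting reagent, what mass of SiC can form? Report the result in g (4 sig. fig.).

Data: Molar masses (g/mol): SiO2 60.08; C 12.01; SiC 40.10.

n(SiO2) = 2820 / 60.08 = 46.94 mol
n(C) = 2540 / 12.01 = 211.5 mol
n/ν for SiO2 = 46.94/1 = 46.94
n/ν for C = 211.5/3 = 70.50
Smallest n/ν is SiO2 → limiting reagent.
n(SiC) = (1/1) × 46.94 = 46.94 mol
mass = 46.94 × 40.10 = 1882 g

1882 g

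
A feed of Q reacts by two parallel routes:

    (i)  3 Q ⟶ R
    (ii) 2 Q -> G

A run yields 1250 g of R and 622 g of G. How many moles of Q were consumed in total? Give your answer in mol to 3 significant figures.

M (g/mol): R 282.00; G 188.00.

19.9 mol

n(R) = 1250 / 282.00 = 4.433 mol
n(G) = 622 / 188.00 = 3.309 mol
n(Q) via (i) = (3/1)×4.433 = 13.30 mol
n(Q) via (ii) = (2/1)×3.309 = 6.618 mol
total n(Q) = 13.30 + 6.618 = 19.92 mol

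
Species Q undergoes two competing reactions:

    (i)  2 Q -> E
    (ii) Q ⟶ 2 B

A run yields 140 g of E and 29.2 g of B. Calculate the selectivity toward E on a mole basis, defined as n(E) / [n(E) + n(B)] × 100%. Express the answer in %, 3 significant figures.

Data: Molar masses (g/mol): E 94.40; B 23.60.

n(E) = 140 / 94.40 = 1.483 mol
n(B) = 29.2 / 23.60 = 1.237 mol
selectivity = 1.483/(1.483+1.237) × 100 = 54.52 %

54.5 %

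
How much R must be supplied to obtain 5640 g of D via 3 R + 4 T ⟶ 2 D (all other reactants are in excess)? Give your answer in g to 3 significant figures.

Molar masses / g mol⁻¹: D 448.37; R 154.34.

2910 g

n(D) = 5640 / 448.37 = 12.58 mol
n(R) = (3/2) × 12.58 = 18.87 mol
mass = 18.87 × 154.34 = 2912 g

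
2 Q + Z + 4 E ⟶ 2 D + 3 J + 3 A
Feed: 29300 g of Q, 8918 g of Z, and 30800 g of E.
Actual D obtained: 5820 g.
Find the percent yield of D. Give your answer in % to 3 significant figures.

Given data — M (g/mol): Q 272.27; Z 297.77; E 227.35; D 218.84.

44.4 %

n(Q) = 29300 / 272.27 = 107.6 mol
n(Z) = 8918 / 297.77 = 29.95 mol
n(E) = 30800 / 227.35 = 135.5 mol
n/ν for Q = 107.6/2 = 53.80
n/ν for Z = 29.95/1 = 29.95
n/ν for E = 135.5/4 = 33.88
Smallest n/ν is Z → limiting reagent.
theoretical n(D) = (2/1) × 29.95 = 59.90 mol → 13110 g
% yield = 5820 / 13110 × 100 = 44.39 %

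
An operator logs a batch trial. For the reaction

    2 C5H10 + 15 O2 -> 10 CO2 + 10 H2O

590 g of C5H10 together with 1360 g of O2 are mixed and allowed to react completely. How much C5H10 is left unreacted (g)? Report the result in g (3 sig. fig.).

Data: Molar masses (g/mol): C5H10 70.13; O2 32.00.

n(C5H10) = 590.0 / 70.13 = 8.413 mol
n(O2) = 1360 / 32.00 = 42.50 mol
n/ν for C5H10 = 8.413/2 = 4.207
n/ν for O2 = 42.50/15 = 2.833
Smallest n/ν is O2 → limiting reagent.
C5H10 consumed = (2/15) × 42.50 = 5.667 mol
C5H10 remaining = 8.413 − 5.667 = 2.746 mol
mass = 2.746 × 70.13 = 192.6 g

193 g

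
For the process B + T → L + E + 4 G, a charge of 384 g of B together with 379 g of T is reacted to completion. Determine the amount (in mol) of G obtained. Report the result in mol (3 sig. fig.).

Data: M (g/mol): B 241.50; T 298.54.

5.08 mol

n(B) = 384.0 / 241.50 = 1.590 mol
n(T) = 379.0 / 298.54 = 1.270 mol
n/ν for B = 1.590/1 = 1.590
n/ν for T = 1.270/1 = 1.270
Smallest n/ν is T → limiting reagent.
n(G) = (4/1) × 1.270 = 5.080 mol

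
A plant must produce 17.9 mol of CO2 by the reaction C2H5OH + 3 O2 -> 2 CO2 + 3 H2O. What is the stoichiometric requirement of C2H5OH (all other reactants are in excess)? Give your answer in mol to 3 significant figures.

8.95 mol

n(CO2) = 17.90 mol
n(C2H5OH) = (1/2) × 17.90 = 8.950 mol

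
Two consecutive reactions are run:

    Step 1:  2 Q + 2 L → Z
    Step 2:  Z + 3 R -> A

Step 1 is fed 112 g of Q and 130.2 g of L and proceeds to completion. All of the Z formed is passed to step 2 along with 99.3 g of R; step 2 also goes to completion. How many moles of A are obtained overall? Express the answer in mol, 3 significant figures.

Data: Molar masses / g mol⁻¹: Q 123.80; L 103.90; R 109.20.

0.303 mol

Step 1:
n(Q) = 112.0 / 123.80 = 0.9047 mol
n(L) = 130.2 / 103.90 = 1.253 mol
n/ν for Q = 0.9047/2 = 0.4524
n/ν for L = 1.253/2 = 0.6265
Smallest n/ν is Q → limiting reagent.
n(Z) produced = (1/2) × 0.9047 = 0.4524 mol
Step 2:
n(Z) available = 0.4524 mol
n(R) = 99.30 / 109.20 = 0.9093 mol
n/ν for Z = 0.4524/1 = 0.4524
n/ν for R = 0.9093/3 = 0.3031
Smallest n/ν is R → limiting reagent.
n(A) = (1/3) × 0.9093 = 0.3031 mol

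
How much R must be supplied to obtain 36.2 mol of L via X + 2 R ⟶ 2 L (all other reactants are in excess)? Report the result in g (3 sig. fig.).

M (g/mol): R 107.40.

3890 g

n(L) = 36.20 mol
n(R) = (2/2) × 36.20 = 36.20 mol
mass = 36.20 × 107.40 = 3888 g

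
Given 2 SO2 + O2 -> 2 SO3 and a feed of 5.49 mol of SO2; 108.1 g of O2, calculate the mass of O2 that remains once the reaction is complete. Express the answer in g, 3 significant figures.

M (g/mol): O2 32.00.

20.3 g

n(SO2) = 5.490 mol
n(O2) = 108.1 / 32.00 = 3.378 mol
n/ν for SO2 = 5.490/2 = 2.745
n/ν for O2 = 3.378/1 = 3.378
Smallest n/ν is SO2 → limiting reagent.
O2 consumed = (1/2) × 5.490 = 2.745 mol
O2 remaining = 3.378 − 2.745 = 0.6330 mol
mass = 0.6330 × 32.00 = 20.26 g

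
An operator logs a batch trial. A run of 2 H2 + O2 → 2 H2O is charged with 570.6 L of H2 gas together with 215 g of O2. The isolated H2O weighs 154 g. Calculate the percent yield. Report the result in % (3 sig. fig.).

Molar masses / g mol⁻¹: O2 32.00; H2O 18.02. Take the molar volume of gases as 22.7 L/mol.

63.6 %

n(H2) = 570.6 / 22.7 = 25.14 mol
n(O2) = 215.0 / 32.00 = 6.719 mol
n/ν → H2: 12.57, O2: 6.719; O2 is limiting.
theoretical n(H2O) = (2/1) × 6.719 = 13.44 mol → 242.2 g
% yield = 154 / 242.2 × 100 = 63.58 %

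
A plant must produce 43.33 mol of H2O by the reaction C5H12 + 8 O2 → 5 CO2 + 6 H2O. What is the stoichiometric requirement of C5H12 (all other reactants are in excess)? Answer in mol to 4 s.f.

n(H2O) = 43.33 mol
n(C5H12) = (1/6) × 43.33 = 7.222 mol

7.222 mol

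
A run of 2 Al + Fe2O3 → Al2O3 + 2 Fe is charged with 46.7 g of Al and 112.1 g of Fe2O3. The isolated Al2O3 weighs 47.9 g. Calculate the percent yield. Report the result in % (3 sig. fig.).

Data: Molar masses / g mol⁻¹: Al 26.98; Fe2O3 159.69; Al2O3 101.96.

66.9 %

n(Al) = 46.70 / 26.98 = 1.731 mol
n(Fe2O3) = 112.1 / 159.69 = 0.7020 mol
n/ν → Al: 0.8655, Fe2O3: 0.7020; Fe2O3 is limiting.
theoretical n(Al2O3) = (1/1) × 0.7020 = 0.7020 mol → 71.58 g
% yield = 47.9 / 71.58 × 100 = 66.92 %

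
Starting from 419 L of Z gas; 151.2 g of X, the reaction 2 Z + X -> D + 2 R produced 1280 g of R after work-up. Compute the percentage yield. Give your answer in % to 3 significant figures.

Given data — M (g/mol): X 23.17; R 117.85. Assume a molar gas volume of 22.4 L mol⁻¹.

n(Z) = 419.0 / 22.4 = 18.71 mol
n(X) = 151.2 / 23.17 = 6.526 mol
n/ν for Z = 18.71/2 = 9.355
n/ν for X = 6.526/1 = 6.526
Smallest n/ν is X → limiting reagent.
theoretical n(R) = (2/1) × 6.526 = 13.05 mol → 1538 g
% yield = 1280 / 1538 × 100 = 83.22 %

83.2 %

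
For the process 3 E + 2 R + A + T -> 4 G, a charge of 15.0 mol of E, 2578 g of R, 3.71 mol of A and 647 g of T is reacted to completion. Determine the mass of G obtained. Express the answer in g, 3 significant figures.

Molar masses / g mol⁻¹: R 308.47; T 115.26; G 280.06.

4160 g

n(E) = 15.00 mol
n(R) = 2578 / 308.47 = 8.357 mol
n(A) = 3.710 mol
n(T) = 647.0 / 115.26 = 5.613 mol
n/ν for E = 15.00/3 = 5.000
n/ν for R = 8.357/2 = 4.179
n/ν for A = 3.710/1 = 3.710
n/ν for T = 5.613/1 = 5.613
Smallest n/ν is A → limiting reagent.
n(G) = (4/1) × 3.710 = 14.84 mol
mass = 14.84 × 280.06 = 4156 g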